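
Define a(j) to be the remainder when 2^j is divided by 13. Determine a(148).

Listing terms: a(1) = 2,  a(2) = 4,  a(3) = 8,  a(4) = 3,  a(5) = 6,  a(6) = 12,  a(7) = 11,  a(8) = 9,  a(9) = 5,  a(10) = 10,  a(11) = 7,  a(12) = 1,  a(13) = 2.
The sequence repeats with period 12.
(148 - 1) mod 12 = 3, so a(148) = a(4) = 3.

3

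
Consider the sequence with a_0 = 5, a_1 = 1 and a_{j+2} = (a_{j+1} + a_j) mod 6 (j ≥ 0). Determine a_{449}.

We have a_0 = 5, a_1 = 1, a_2 = 0, a_3 = 1, a_4 = 1, a_5 = 2, a_6 = 3, a_7 = 5, a_8 = 2, a_9 = 1, a_{10} = 3, a_{11} = 4, a_{12} = 1, a_{13} = 5, a_{14} = 0, a_{15} = 5, a_{16} = 5, a_{17} = 4, a_{18} = 3, a_{19} = 1, a_{20} = 4, a_{21} = 5, a_{22} = 3, a_{23} = 2, a_{24} = 5, a_{25} = 1.
The sequence repeats with period 24.
(449 - 0) mod 24 = 17, so a_{449} = a_{17} = 4.

4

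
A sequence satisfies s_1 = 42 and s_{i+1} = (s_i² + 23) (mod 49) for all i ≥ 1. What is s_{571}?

s_1 = 42; s_2 = 23; s_3 = 13; s_4 = 45; s_5 = 39; s_6 = 25; s_7 = 11; s_8 = 46; s_9 = 32; s_{10} = 18; s_{11} = 4; s_{12} = 39.
Since s_{12} = s_5 = 39, the sequence is eventually periodic: after a pre-period of length 4 it cycles with period 7.
For i ≥ 5, s_i depends only on (i - 5) mod 7. (571 - 5) mod 7 = 6, so s_{571} = s_{11} = 4.

4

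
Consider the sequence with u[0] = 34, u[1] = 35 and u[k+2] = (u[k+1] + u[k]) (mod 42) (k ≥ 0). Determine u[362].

Computing terms: u[0] = 34,  u[1] = 35,  u[2] = 27,  u[3] = 20,  u[4] = 5,  u[5] = 25,  u[6] = 30,  u[7] = 13,  u[8] = 1,  u[9] = 14,  u[10] = 15,  u[11] = 29,  u[12] = 2,  u[13] = 31,  u[14] = 33,  u[15] = 22,  u[16] = 13,  u[17] = 35,  u[18] = 6,  u[19] = 41,  u[20] = 5,  u[21] = 4,  u[22] = 9,  u[23] = 13,  u[24] = 22,  u[25] = 35,  u[26] = 15,  u[27] = 8,  u[28] = 23,  u[29] = 31,  u[30] = 12,  u[31] = 1,  u[32] = 13,  u[33] = 14,  u[34] = 27,  u[35] = 41,  u[36] = 26,  u[37] = 25,  u[38] = 9,  u[39] = 34,  u[40] = 1,  u[41] = 35,  u[42] = 36,  u[43] = 29,  u[44] = 23,  u[45] = 10,  u[46] = 33,  u[47] = 1,  u[48] = 34,  u[49] = 35.
Since (u[48], u[49]) = (u[0], u[1]) = (34, 35) (two consecutive terms determine the rest), the sequence is periodic with period 48.
(362 - 0) mod 48 = 26, so u[362] = u[26] = 15.

15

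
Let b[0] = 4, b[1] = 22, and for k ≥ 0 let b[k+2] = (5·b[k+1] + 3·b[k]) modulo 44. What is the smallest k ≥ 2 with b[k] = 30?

Computing terms: b[0] = 4,  b[1] = 22,  b[2] = 34,  b[3] = 16,  b[4] = 6,  b[5] = 34,  b[6] = 12,  b[7] = 30,  b[8] = 10,  b[9] = 8,  b[10] = 26,  b[11] = 22,  b[12] = 12,  b[13] = 38,  b[14] = 6,  b[15] = 12,  b[16] = 34,  b[17] = 30,  b[18] = 32,  b[19] = 30,  b[20] = 26,  b[21] = 0,  b[22] = 34,  b[23] = 38,  b[24] = 28,  b[25] = 34,  b[26] = 34,  b[27] = 8,  b[28] = 10,  b[29] = 30,  b[30] = 4,  b[31] = 22.
Since (b[30], b[31]) = (b[0], b[1]) = (4, 22) (two consecutive terms determine the rest), the sequence is periodic with period 30.
The value 30 first appears (with k ≥ 2) at b[7].

7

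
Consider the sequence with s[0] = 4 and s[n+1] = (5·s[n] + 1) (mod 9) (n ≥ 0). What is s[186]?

4

Listing terms: s[0] = 4; s[1] = 3; s[2] = 7; s[3] = 0; s[4] = 1; s[5] = 6; s[6] = 4.
The sequence repeats with period 6.
So s[186] = s[0 + ((186-0) mod 6)] = s[0] = 4.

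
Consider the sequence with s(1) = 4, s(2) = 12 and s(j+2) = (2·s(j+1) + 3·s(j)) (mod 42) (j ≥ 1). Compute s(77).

30

s(1) = 4,  s(2) = 12,  s(3) = 36,  s(4) = 24,  s(5) = 30,  s(6) = 6,  s(7) = 18,  s(8) = 12,  s(9) = 36.
Since (s(8), s(9)) = (s(2), s(3)) = (12, 36) (two consecutive terms determine the rest), the sequence is eventually periodic: after a pre-period of length 1 it cycles with period 6.
For j ≥ 2, s(j) depends only on (j - 2) mod 6. (77 - 2) mod 6 = 3, so s(77) = s(5) = 30.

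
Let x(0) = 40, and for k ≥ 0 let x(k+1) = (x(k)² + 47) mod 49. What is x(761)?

16

x(0) = 40,  x(1) = 30,  x(2) = 16,  x(3) = 9,  x(4) = 30.
Since x(4) = x(1) = 30, the sequence is eventually periodic: after a pre-period of length 1 it cycles with period 3.
For k ≥ 1, x(k) depends only on (k - 1) mod 3. (761 - 1) mod 3 = 1, so x(761) = x(2) = 16.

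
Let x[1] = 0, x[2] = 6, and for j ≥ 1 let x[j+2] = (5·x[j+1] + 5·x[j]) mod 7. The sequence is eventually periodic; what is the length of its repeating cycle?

24

Computing terms: x[1] = 0; x[2] = 6; x[3] = 2; x[4] = 5; x[5] = 0; x[6] = 4; x[7] = 6; x[8] = 1; x[9] = 0; x[10] = 5; x[11] = 4; x[12] = 3; x[13] = 0; x[14] = 1; x[15] = 5; x[16] = 2; x[17] = 0; x[18] = 3; x[19] = 1; x[20] = 6; x[21] = 0; x[22] = 2; x[23] = 3; x[24] = 4; x[25] = 0; x[26] = 6.
Since (x[25], x[26]) = (x[1], x[2]) = (0, 6) (two consecutive terms determine the rest), the sequence is periodic with period 24.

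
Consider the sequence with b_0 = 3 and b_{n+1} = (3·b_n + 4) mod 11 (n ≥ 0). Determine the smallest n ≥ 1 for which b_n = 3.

5

Computing terms: b_0 = 3; b_1 = 2; b_2 = 10; b_3 = 1; b_4 = 7; b_5 = 3.
Since b_5 = b_0 = 3, the sequence is periodic with period 5.
The value 3 next appears (with n ≥ 1) at b_5.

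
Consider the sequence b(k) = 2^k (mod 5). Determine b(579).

We have b(1) = 2,  b(2) = 4,  b(3) = 3,  b(4) = 1,  b(5) = 2.
The sequence repeats with period 4.
So b(579) = b(1 + ((579-1) mod 4)) = b(3) = 3.

3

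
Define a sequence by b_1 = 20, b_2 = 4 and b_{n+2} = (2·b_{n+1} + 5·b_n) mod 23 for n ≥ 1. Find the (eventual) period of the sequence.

Listing terms: b_1 = 20,  b_2 = 4,  b_3 = 16,  b_4 = 6,  b_5 = 0,  b_6 = 7,  b_7 = 14,  b_8 = 17,  b_9 = 12,  b_{10} = 17,  b_{11} = 2,  b_{12} = 20,  b_{13} = 4.
Since (b_{12}, b_{13}) = (b_1, b_2) = (20, 4) (two consecutive terms determine the rest), the sequence is periodic with period 11.

11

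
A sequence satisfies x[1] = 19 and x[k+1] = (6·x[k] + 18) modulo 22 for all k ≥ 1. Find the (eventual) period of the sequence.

Computing terms: x[1] = 19; x[2] = 0; x[3] = 18; x[4] = 16; x[5] = 4; x[6] = 20; x[7] = 6; x[8] = 10; x[9] = 12; x[10] = 2; x[11] = 8; x[12] = 0.
Since x[12] = x[2] = 0, the sequence is eventually periodic: after a pre-period of length 1 it cycles with period 10.

10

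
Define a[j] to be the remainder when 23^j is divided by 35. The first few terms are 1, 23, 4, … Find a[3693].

Computing terms: a[0] = 1, a[1] = 23, a[2] = 4, a[3] = 22, a[4] = 16, a[5] = 18, a[6] = 29, a[7] = 2, a[8] = 11, a[9] = 8, a[10] = 9, a[11] = 32, a[12] = 1.
Since a[12] = a[0] = 1, the sequence is periodic with period 12.
(3693 - 0) mod 12 = 9, so a[3693] = a[9] = 8.

8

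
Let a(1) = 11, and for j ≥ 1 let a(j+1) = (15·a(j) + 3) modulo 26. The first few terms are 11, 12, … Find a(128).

a(1) = 11, a(2) = 12, a(3) = 1, a(4) = 18, a(5) = 13, a(6) = 16, a(7) = 9, a(8) = 8, a(9) = 19, a(10) = 2, a(11) = 7, a(12) = 4, a(13) = 11.
Since a(13) = a(1) = 11, the sequence is periodic with period 12.
(128 - 1) mod 12 = 7, so a(128) = a(8) = 8.

8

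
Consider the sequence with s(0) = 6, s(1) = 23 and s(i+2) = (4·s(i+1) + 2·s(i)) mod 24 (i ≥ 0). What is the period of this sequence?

s(0) = 6,  s(1) = 23,  s(2) = 8,  s(3) = 6,  s(4) = 16,  s(5) = 4,  s(6) = 0,  s(7) = 8,  s(8) = 8,  s(9) = 0,  s(10) = 16,  s(11) = 16,  s(12) = 0,  s(13) = 8.
Since (s(12), s(13)) = (s(6), s(7)) = (0, 8) (two consecutive terms determine the rest), the sequence is eventually periodic: after a pre-period of length 6 it cycles with period 6.

6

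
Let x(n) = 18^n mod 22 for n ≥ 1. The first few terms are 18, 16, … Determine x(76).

Listing terms: x(1) = 18,  x(2) = 16,  x(3) = 2,  x(4) = 14,  x(5) = 10,  x(6) = 4,  x(7) = 6,  x(8) = 20,  x(9) = 8,  x(10) = 12,  x(11) = 18.
Since x(11) = x(1) = 18, the sequence is periodic with period 10.
(76 - 1) mod 10 = 5, so x(76) = x(6) = 4.

4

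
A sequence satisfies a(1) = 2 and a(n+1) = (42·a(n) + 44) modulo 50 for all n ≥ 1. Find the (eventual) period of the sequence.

We have a(1) = 2, a(2) = 28, a(3) = 20, a(4) = 34, a(5) = 22, a(6) = 18, a(7) = 0, a(8) = 44, a(9) = 42, a(10) = 8, a(11) = 30, a(12) = 4, a(13) = 12, a(14) = 48, a(15) = 10, a(16) = 14, a(17) = 32, a(18) = 38, a(19) = 40, a(20) = 24, a(21) = 2.
The sequence repeats with period 20.

20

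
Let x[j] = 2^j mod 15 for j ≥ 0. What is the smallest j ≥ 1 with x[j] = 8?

3

Computing terms: x[0] = 1; x[1] = 2; x[2] = 4; x[3] = 8; x[4] = 1.
The sequence repeats with period 4.
The value 8 first appears (with j ≥ 1) at x[3].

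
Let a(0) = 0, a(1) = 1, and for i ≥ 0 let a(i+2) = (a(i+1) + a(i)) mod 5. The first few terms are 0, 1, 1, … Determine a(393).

Listing terms: a(0) = 0,  a(1) = 1,  a(2) = 1,  a(3) = 2,  a(4) = 3,  a(5) = 0,  a(6) = 3,  a(7) = 3,  a(8) = 1,  a(9) = 4,  a(10) = 0,  a(11) = 4,  a(12) = 4,  a(13) = 3,  a(14) = 2,  a(15) = 0,  a(16) = 2,  a(17) = 2,  a(18) = 4,  a(19) = 1,  a(20) = 0,  a(21) = 1.
The sequence repeats with period 20.
(393 - 0) mod 20 = 13, so a(393) = a(13) = 3.

3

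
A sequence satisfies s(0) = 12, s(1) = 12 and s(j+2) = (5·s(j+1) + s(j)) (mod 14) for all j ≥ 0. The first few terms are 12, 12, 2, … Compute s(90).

12

Computing terms: s(0) = 12,  s(1) = 12,  s(2) = 2,  s(3) = 8,  s(4) = 0,  s(5) = 8,  s(6) = 12,  s(7) = 12.
The sequence repeats with period 6.
So s(90) = s(0 + ((90-0) mod 6)) = s(0) = 12.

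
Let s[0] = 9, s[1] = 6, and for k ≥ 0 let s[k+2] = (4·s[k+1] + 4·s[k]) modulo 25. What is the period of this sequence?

We have s[0] = 9,  s[1] = 6,  s[2] = 10,  s[3] = 14,  s[4] = 21,  s[5] = 15,  s[6] = 19,  s[7] = 11,  s[8] = 20,  s[9] = 24,  s[10] = 1,  s[11] = 0,  s[12] = 4,  s[13] = 16,  s[14] = 5,  s[15] = 9,  s[16] = 6.
Since (s[15], s[16]) = (s[0], s[1]) = (9, 6) (two consecutive terms determine the rest), the sequence is periodic with period 15.

15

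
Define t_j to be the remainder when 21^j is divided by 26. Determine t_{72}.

We have t_1 = 21; t_2 = 25; t_3 = 5; t_4 = 1; t_5 = 21.
The sequence repeats with period 4.
(72 - 1) mod 4 = 3, so t_{72} = t_4 = 1.

1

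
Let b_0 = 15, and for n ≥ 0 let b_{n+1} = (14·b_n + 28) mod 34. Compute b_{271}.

Listing terms: b_0 = 15; b_1 = 0; b_2 = 28; b_3 = 12; b_4 = 26; b_5 = 18; b_6 = 8; b_7 = 4; b_8 = 16; b_9 = 14; b_{10} = 20; b_{11} = 2; b_{12} = 22; b_{13} = 30; b_{14} = 6; b_{15} = 10; b_{16} = 32; b_{17} = 0.
Since b_{17} = b_1 = 0, the sequence is eventually periodic: after a pre-period of length 1 it cycles with period 16.
For n ≥ 1, b_n depends only on (n - 1) mod 16. (271 - 1) mod 16 = 14, so b_{271} = b_{15} = 10.

10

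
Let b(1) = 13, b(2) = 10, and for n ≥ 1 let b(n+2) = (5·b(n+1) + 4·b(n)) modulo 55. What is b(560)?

0

b(1) = 13, b(2) = 10, b(3) = 47, b(4) = 0, b(5) = 23, b(6) = 5, b(7) = 7, b(8) = 0, b(9) = 28, b(10) = 30, b(11) = 42, b(12) = 0, b(13) = 3, b(14) = 15, b(15) = 32, b(16) = 0, b(17) = 18, b(18) = 35, b(19) = 27, b(20) = 0, b(21) = 53, b(22) = 45, b(23) = 52, b(24) = 0, b(25) = 43, b(26) = 50, b(27) = 37, b(28) = 0, b(29) = 38, b(30) = 25, b(31) = 2, b(32) = 0, b(33) = 8, b(34) = 40, b(35) = 12, b(36) = 0, b(37) = 48, b(38) = 20, b(39) = 17, b(40) = 0, b(41) = 13, b(42) = 10.
Since (b(41), b(42)) = (b(1), b(2)) = (13, 10) (two consecutive terms determine the rest), the sequence is periodic with period 40.
(560 - 1) mod 40 = 39, so b(560) = b(40) = 0.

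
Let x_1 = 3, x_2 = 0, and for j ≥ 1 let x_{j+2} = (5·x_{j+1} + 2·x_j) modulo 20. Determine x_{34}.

10

x_1 = 3,  x_2 = 0,  x_3 = 6,  x_4 = 10,  x_5 = 2,  x_6 = 10,  x_7 = 14,  x_8 = 10,  x_9 = 18,  x_{10} = 10,  x_{11} = 6,  x_{12} = 10.
Since (x_{11}, x_{12}) = (x_3, x_4) = (6, 10) (two consecutive terms determine the rest), the sequence is eventually periodic: after a pre-period of length 2 it cycles with period 8.
For j ≥ 3, x_j depends only on (j - 3) mod 8. (34 - 3) mod 8 = 7, so x_{34} = x_{10} = 10.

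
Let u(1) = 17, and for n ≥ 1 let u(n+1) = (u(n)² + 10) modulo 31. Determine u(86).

30

Listing terms: u(1) = 17, u(2) = 20, u(3) = 7, u(4) = 28, u(5) = 19, u(6) = 30, u(7) = 11, u(8) = 7.
Since u(8) = u(3) = 7, the sequence is eventually periodic: after a pre-period of length 2 it cycles with period 5.
For n ≥ 3, u(n) depends only on (n - 3) mod 5. (86 - 3) mod 5 = 3, so u(86) = u(6) = 30.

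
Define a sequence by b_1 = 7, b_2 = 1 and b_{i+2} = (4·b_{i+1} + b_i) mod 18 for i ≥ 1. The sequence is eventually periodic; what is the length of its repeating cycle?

8

Computing terms: b_1 = 7; b_2 = 1; b_3 = 11; b_4 = 9; b_5 = 11; b_6 = 17; b_7 = 7; b_8 = 9; b_9 = 7; b_{10} = 1.
The sequence repeats with period 8.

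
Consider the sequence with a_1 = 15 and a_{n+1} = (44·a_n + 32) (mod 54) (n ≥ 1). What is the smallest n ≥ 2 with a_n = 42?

Listing terms: a_1 = 15,  a_2 = 44,  a_3 = 24,  a_4 = 8,  a_5 = 6,  a_6 = 26,  a_7 = 42,  a_8 = 44.
Since a_8 = a_2 = 44, the sequence is eventually periodic: after a pre-period of length 1 it cycles with period 6.
The value 42 first appears (with n ≥ 2) at a_7.

7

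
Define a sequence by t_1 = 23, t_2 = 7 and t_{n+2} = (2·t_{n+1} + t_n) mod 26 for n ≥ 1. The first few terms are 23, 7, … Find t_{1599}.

11

Listing terms: t_1 = 23, t_2 = 7, t_3 = 11, t_4 = 3, t_5 = 17, t_6 = 11, t_7 = 13, t_8 = 11, t_9 = 9, t_{10} = 3, t_{11} = 15, t_{12} = 7, t_{13} = 3, t_{14} = 13, t_{15} = 3, t_{16} = 19, t_{17} = 15, t_{18} = 23, t_{19} = 9, t_{20} = 15, t_{21} = 13, t_{22} = 15, t_{23} = 17, t_{24} = 23, t_{25} = 11, t_{26} = 19, t_{27} = 23, t_{28} = 13, t_{29} = 23, t_{30} = 7.
Since (t_{29}, t_{30}) = (t_1, t_2) = (23, 7) (two consecutive terms determine the rest), the sequence is periodic with period 28.
(1599 - 1) mod 28 = 2, so t_{1599} = t_3 = 11.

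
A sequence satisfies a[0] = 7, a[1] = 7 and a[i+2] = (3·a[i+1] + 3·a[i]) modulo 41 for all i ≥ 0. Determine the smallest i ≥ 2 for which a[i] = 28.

a[0] = 7; a[1] = 7; a[2] = 1; a[3] = 24; a[4] = 34; a[5] = 10; a[6] = 9; a[7] = 16; a[8] = 34; a[9] = 27; a[10] = 19; a[11] = 15; a[12] = 20; a[13] = 23; a[14] = 6; a[15] = 5; a[16] = 33; a[17] = 32; a[18] = 31; a[19] = 25; a[20] = 4; a[21] = 5; a[22] = 27; a[23] = 14; a[24] = 0; a[25] = 1; a[26] = 3; a[27] = 12; a[28] = 4; a[29] = 7; a[30] = 33; a[31] = 38; a[32] = 8; a[33] = 15; a[34] = 28; a[35] = 6; a[36] = 20; a[37] = 37; a[38] = 7; a[39] = 9; a[40] = 7; a[41] = 7.
The sequence repeats with period 40.
The value 28 first appears (with i ≥ 2) at a[34].

34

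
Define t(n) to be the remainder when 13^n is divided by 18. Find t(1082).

7

t(1) = 13; t(2) = 7; t(3) = 1; t(4) = 13.
The sequence repeats with period 3.
(1082 - 1) mod 3 = 1, so t(1082) = t(2) = 7.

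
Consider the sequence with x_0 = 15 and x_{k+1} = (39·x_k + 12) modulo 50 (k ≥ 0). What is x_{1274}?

25

We have x_0 = 15, x_1 = 47, x_2 = 45, x_3 = 17, x_4 = 25, x_5 = 37, x_6 = 5, x_7 = 7, x_8 = 35, x_9 = 27, x_{10} = 15.
Since x_{10} = x_0 = 15, the sequence is periodic with period 10.
(1274 - 0) mod 10 = 4, so x_{1274} = x_4 = 25.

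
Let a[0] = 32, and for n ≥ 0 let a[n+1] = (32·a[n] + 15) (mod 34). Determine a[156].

a[0] = 32; a[1] = 19; a[2] = 11; a[3] = 27; a[4] = 29; a[5] = 25; a[6] = 33; a[7] = 17; a[8] = 15; a[9] = 19.
Since a[9] = a[1] = 19, the sequence is eventually periodic: after a pre-period of length 1 it cycles with period 8.
For n ≥ 1, a[n] depends only on (n - 1) mod 8. (156 - 1) mod 8 = 3, so a[156] = a[4] = 29.

29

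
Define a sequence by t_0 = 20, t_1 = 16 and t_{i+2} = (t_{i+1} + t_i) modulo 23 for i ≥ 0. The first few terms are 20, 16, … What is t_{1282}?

Listing terms: t_0 = 20, t_1 = 16, t_2 = 13, t_3 = 6, t_4 = 19, t_5 = 2, t_6 = 21, t_7 = 0, t_8 = 21, t_9 = 21, t_{10} = 19, t_{11} = 17, t_{12} = 13, t_{13} = 7, t_{14} = 20, t_{15} = 4, t_{16} = 1, t_{17} = 5, t_{18} = 6, t_{19} = 11, t_{20} = 17, t_{21} = 5, t_{22} = 22, t_{23} = 4, t_{24} = 3, t_{25} = 7, t_{26} = 10, t_{27} = 17, t_{28} = 4, t_{29} = 21, t_{30} = 2, t_{31} = 0, t_{32} = 2, t_{33} = 2, t_{34} = 4, t_{35} = 6, t_{36} = 10, t_{37} = 16, t_{38} = 3, t_{39} = 19, t_{40} = 22, t_{41} = 18, t_{42} = 17, t_{43} = 12, t_{44} = 6, t_{45} = 18, t_{46} = 1, t_{47} = 19, t_{48} = 20, t_{49} = 16.
Since (t_{48}, t_{49}) = (t_0, t_1) = (20, 16) (two consecutive terms determine the rest), the sequence is periodic with period 48.
So t_{1282} = t_{0 + ((1282-0) mod 48)} = t_{34} = 4.

4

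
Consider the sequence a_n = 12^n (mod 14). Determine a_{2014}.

Listing terms: a_1 = 12; a_2 = 4; a_3 = 6; a_4 = 2; a_5 = 10; a_6 = 8; a_7 = 12.
Since a_7 = a_1 = 12, the sequence is periodic with period 6.
So a_{2014} = a_{1 + ((2014-1) mod 6)} = a_4 = 2.

2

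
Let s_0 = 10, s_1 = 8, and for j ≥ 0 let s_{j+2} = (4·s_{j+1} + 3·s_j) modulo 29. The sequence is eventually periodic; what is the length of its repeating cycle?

Computing terms: s_0 = 10,  s_1 = 8,  s_2 = 4,  s_3 = 11,  s_4 = 27,  s_5 = 25,  s_6 = 7,  s_7 = 16,  s_8 = 27,  s_9 = 11,  s_{10} = 9,  s_{11} = 11,  s_{12} = 13,  s_{13} = 27,  s_{14} = 2,  s_{15} = 2,  s_{16} = 14,  s_{17} = 4,  s_{18} = 0,  s_{19} = 12,  s_{20} = 19,  s_{21} = 25,  s_{22} = 12,  s_{23} = 7,  s_{24} = 6,  s_{25} = 16,  s_{26} = 24,  s_{27} = 28,  s_{28} = 10,  s_{29} = 8.
The sequence repeats with period 28.

28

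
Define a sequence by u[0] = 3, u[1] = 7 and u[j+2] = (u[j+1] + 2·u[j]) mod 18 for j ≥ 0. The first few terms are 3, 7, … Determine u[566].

7

We have u[0] = 3, u[1] = 7, u[2] = 13, u[3] = 9, u[4] = 17, u[5] = 17, u[6] = 15, u[7] = 13, u[8] = 7, u[9] = 15, u[10] = 11, u[11] = 5, u[12] = 9, u[13] = 1, u[14] = 1, u[15] = 3, u[16] = 5, u[17] = 11, u[18] = 3, u[19] = 7.
The sequence repeats with period 18.
(566 - 0) mod 18 = 8, so u[566] = u[8] = 7.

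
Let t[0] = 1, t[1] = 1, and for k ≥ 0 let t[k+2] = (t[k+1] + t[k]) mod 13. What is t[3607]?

Computing terms: t[0] = 1; t[1] = 1; t[2] = 2; t[3] = 3; t[4] = 5; t[5] = 8; t[6] = 0; t[7] = 8; t[8] = 8; t[9] = 3; t[10] = 11; t[11] = 1; t[12] = 12; t[13] = 0; t[14] = 12; t[15] = 12; t[16] = 11; t[17] = 10; t[18] = 8; t[19] = 5; t[20] = 0; t[21] = 5; t[22] = 5; t[23] = 10; t[24] = 2; t[25] = 12; t[26] = 1; t[27] = 0; t[28] = 1; t[29] = 1.
The sequence repeats with period 28.
(3607 - 0) mod 28 = 23, so t[3607] = t[23] = 10.

10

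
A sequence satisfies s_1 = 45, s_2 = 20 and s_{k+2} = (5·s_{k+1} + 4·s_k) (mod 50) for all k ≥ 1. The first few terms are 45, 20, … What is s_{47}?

We have s_1 = 45, s_2 = 20, s_3 = 30, s_4 = 30, s_5 = 20, s_6 = 20, s_7 = 30.
Since (s_6, s_7) = (s_2, s_3) = (20, 30) (two consecutive terms determine the rest), the sequence is eventually periodic: after a pre-period of length 1 it cycles with period 4.
For k ≥ 2, s_k depends only on (k - 2) mod 4. (47 - 2) mod 4 = 1, so s_{47} = s_3 = 30.

30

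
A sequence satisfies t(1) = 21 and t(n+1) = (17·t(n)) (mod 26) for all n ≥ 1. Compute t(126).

15

t(1) = 21; t(2) = 19; t(3) = 11; t(4) = 5; t(5) = 7; t(6) = 15; t(7) = 21.
The sequence repeats with period 6.
So t(126) = t(1 + ((126-1) mod 6)) = t(6) = 15.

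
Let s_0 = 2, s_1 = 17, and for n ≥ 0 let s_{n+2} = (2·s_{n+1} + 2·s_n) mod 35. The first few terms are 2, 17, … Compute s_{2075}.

11

Listing terms: s_0 = 2, s_1 = 17, s_2 = 3, s_3 = 5, s_4 = 16, s_5 = 7, s_6 = 11, s_7 = 1, s_8 = 24, s_9 = 15, s_{10} = 8, s_{11} = 11, s_{12} = 3, s_{13} = 28, s_{14} = 27, s_{15} = 5, s_{16} = 29, s_{17} = 33, s_{18} = 19, s_{19} = 34, s_{20} = 1, s_{21} = 0, s_{22} = 2, s_{23} = 4, s_{24} = 12, s_{25} = 32, s_{26} = 18, s_{27} = 30, s_{28} = 26, s_{29} = 7, s_{30} = 31, s_{31} = 6, s_{32} = 4, s_{33} = 20, s_{34} = 13, s_{35} = 31, s_{36} = 18, s_{37} = 28, s_{38} = 22, s_{39} = 30, s_{40} = 34, s_{41} = 23, s_{42} = 9, s_{43} = 29, s_{44} = 6, s_{45} = 0, s_{46} = 12, s_{47} = 24, s_{48} = 2, s_{49} = 17.
Since (s_{48}, s_{49}) = (s_0, s_1) = (2, 17) (two consecutive terms determine the rest), the sequence is periodic with period 48.
(2075 - 0) mod 48 = 11, so s_{2075} = s_{11} = 11.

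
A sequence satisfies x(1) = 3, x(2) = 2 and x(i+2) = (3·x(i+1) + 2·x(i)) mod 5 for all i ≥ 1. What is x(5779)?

1

We have x(1) = 3, x(2) = 2, x(3) = 2, x(4) = 0, x(5) = 4, x(6) = 2, x(7) = 4, x(8) = 1, x(9) = 1, x(10) = 0, x(11) = 2, x(12) = 1, x(13) = 2, x(14) = 3, x(15) = 3, x(16) = 0, x(17) = 1, x(18) = 3, x(19) = 1, x(20) = 4, x(21) = 4, x(22) = 0, x(23) = 3, x(24) = 4, x(25) = 3, x(26) = 2.
The sequence repeats with period 24.
So x(5779) = x(1 + ((5779-1) mod 24)) = x(19) = 1.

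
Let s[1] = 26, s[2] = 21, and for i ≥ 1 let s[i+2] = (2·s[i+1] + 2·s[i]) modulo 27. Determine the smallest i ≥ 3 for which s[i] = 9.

Computing terms: s[1] = 26; s[2] = 21; s[3] = 13; s[4] = 14; s[5] = 0; s[6] = 1; s[7] = 2; s[8] = 6; s[9] = 16; s[10] = 17; s[11] = 12; s[12] = 4; s[13] = 5; s[14] = 18; s[15] = 19; s[16] = 20; s[17] = 24; s[18] = 7; s[19] = 8; s[20] = 3; s[21] = 22; s[22] = 23; s[23] = 9; s[24] = 10; s[25] = 11; s[26] = 15; s[27] = 25; s[28] = 26; s[29] = 21.
Since (s[28], s[29]) = (s[1], s[2]) = (26, 21) (two consecutive terms determine the rest), the sequence is periodic with period 27.
The value 9 first appears (with i ≥ 3) at s[23].

23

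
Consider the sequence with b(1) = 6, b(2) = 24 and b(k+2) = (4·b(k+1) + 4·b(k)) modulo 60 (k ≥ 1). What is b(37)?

36

We have b(1) = 6, b(2) = 24, b(3) = 0, b(4) = 36, b(5) = 24, b(6) = 0.
Since (b(5), b(6)) = (b(2), b(3)) = (24, 0) (two consecutive terms determine the rest), the sequence is eventually periodic: after a pre-period of length 1 it cycles with period 3.
For k ≥ 2, b(k) depends only on (k - 2) mod 3. (37 - 2) mod 3 = 2, so b(37) = b(4) = 36.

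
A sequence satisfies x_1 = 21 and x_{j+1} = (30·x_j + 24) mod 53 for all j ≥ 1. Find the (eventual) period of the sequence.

We have x_1 = 21; x_2 = 18; x_3 = 34; x_4 = 37; x_5 = 21.
The sequence repeats with period 4.

4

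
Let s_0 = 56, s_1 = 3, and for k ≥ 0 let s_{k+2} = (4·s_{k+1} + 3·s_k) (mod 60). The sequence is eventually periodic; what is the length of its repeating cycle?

We have s_0 = 56, s_1 = 3, s_2 = 0, s_3 = 9, s_4 = 36, s_5 = 51, s_6 = 12, s_7 = 21, s_8 = 0, s_9 = 3, s_{10} = 12, s_{11} = 57, s_{12} = 24, s_{13} = 27, s_{14} = 0, s_{15} = 21, s_{16} = 24, s_{17} = 39, s_{18} = 48, s_{19} = 9, s_{20} = 0, s_{21} = 27, s_{22} = 48, s_{23} = 33, s_{24} = 36, s_{25} = 3, s_{26} = 0.
Since (s_{25}, s_{26}) = (s_1, s_2) = (3, 0) (two consecutive terms determine the rest), the sequence is eventually periodic: after a pre-period of length 1 it cycles with period 24.

24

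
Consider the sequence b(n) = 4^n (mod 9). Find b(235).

Computing terms: b(0) = 1; b(1) = 4; b(2) = 7; b(3) = 1.
Since b(3) = b(0) = 1, the sequence is periodic with period 3.
(235 - 0) mod 3 = 1, so b(235) = b(1) = 4.

4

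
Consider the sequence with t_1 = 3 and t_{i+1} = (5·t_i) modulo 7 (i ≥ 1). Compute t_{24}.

We have t_1 = 3; t_2 = 1; t_3 = 5; t_4 = 4; t_5 = 6; t_6 = 2; t_7 = 3.
Since t_7 = t_1 = 3, the sequence is periodic with period 6.
So t_{24} = t_{1 + ((24-1) mod 6)} = t_6 = 2.

2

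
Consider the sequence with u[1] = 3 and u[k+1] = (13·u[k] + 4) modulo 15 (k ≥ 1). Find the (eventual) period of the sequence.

Computing terms: u[1] = 3; u[2] = 13; u[3] = 8; u[4] = 3.
The sequence repeats with period 3.

3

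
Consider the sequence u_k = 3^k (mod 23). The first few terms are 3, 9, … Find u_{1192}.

Listing terms: u_1 = 3; u_2 = 9; u_3 = 4; u_4 = 12; u_5 = 13; u_6 = 16; u_7 = 2; u_8 = 6; u_9 = 18; u_{10} = 8; u_{11} = 1; u_{12} = 3.
Since u_{12} = u_1 = 3, the sequence is periodic with period 11.
(1192 - 1) mod 11 = 3, so u_{1192} = u_4 = 12.

12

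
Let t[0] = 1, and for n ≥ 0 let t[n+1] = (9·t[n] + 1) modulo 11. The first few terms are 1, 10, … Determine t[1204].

Listing terms: t[0] = 1,  t[1] = 10,  t[2] = 3,  t[3] = 6,  t[4] = 0,  t[5] = 1.
Since t[5] = t[0] = 1, the sequence is periodic with period 5.
(1204 - 0) mod 5 = 4, so t[1204] = t[4] = 0.

0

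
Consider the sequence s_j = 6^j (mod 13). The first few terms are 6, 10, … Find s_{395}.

11

Listing terms: s_1 = 6, s_2 = 10, s_3 = 8, s_4 = 9, s_5 = 2, s_6 = 12, s_7 = 7, s_8 = 3, s_9 = 5, s_{10} = 4, s_{11} = 11, s_{12} = 1, s_{13} = 6.
The sequence repeats with period 12.
So s_{395} = s_{1 + ((395-1) mod 12)} = s_{11} = 11.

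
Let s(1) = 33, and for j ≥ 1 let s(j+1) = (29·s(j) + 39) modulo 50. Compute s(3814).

Computing terms: s(1) = 33, s(2) = 46, s(3) = 23, s(4) = 6, s(5) = 13, s(6) = 16, s(7) = 3, s(8) = 26, s(9) = 43, s(10) = 36, s(11) = 33.
Since s(11) = s(1) = 33, the sequence is periodic with period 10.
So s(3814) = s(1 + ((3814-1) mod 10)) = s(4) = 6.

6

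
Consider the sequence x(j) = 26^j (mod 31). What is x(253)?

x(0) = 1,  x(1) = 26,  x(2) = 25,  x(3) = 30,  x(4) = 5,  x(5) = 6,  x(6) = 1.
The sequence repeats with period 6.
(253 - 0) mod 6 = 1, so x(253) = x(1) = 26.

26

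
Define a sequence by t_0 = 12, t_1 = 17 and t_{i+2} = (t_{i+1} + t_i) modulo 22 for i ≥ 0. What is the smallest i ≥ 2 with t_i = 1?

10

t_0 = 12, t_1 = 17, t_2 = 7, t_3 = 2, t_4 = 9, t_5 = 11, t_6 = 20, t_7 = 9, t_8 = 7, t_9 = 16, t_{10} = 1, t_{11} = 17, t_{12} = 18, t_{13} = 13, t_{14} = 9, t_{15} = 0, t_{16} = 9, t_{17} = 9, t_{18} = 18, t_{19} = 5, t_{20} = 1, t_{21} = 6, t_{22} = 7, t_{23} = 13, t_{24} = 20, t_{25} = 11, t_{26} = 9, t_{27} = 20, t_{28} = 7, t_{29} = 5, t_{30} = 12, t_{31} = 17.
The sequence repeats with period 30.
The value 1 first appears (with i ≥ 2) at t_{10}.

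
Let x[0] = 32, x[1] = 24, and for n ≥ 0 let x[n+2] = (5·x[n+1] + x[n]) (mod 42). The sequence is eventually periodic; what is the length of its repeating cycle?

x[0] = 32, x[1] = 24, x[2] = 26, x[3] = 28, x[4] = 40, x[5] = 18, x[6] = 4, x[7] = 38, x[8] = 26, x[9] = 0, x[10] = 26, x[11] = 4, x[12] = 4, x[13] = 24, x[14] = 40, x[15] = 14, x[16] = 26, x[17] = 18, x[18] = 32, x[19] = 10, x[20] = 40, x[21] = 0, x[22] = 40, x[23] = 32, x[24] = 32, x[25] = 24.
The sequence repeats with period 24.

24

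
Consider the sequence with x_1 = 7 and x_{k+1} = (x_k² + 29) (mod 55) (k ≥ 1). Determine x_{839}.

43

Computing terms: x_1 = 7, x_2 = 23, x_3 = 8, x_4 = 38, x_5 = 43, x_6 = 8.
Since x_6 = x_3 = 8, the sequence is eventually periodic: after a pre-period of length 2 it cycles with period 3.
For k ≥ 3, x_k depends only on (k - 3) mod 3. (839 - 3) mod 3 = 2, so x_{839} = x_5 = 43.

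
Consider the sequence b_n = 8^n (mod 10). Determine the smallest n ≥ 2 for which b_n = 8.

Listing terms: b_1 = 8, b_2 = 4, b_3 = 2, b_4 = 6, b_5 = 8.
The sequence repeats with period 4.
The value 8 next appears (with n ≥ 2) at b_5.

5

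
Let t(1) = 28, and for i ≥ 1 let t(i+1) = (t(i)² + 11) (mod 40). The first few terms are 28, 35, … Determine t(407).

20

We have t(1) = 28; t(2) = 35; t(3) = 36; t(4) = 27; t(5) = 20; t(6) = 11; t(7) = 12; t(8) = 35.
Since t(8) = t(2) = 35, the sequence is eventually periodic: after a pre-period of length 1 it cycles with period 6.
For i ≥ 2, t(i) depends only on (i - 2) mod 6. (407 - 2) mod 6 = 3, so t(407) = t(5) = 20.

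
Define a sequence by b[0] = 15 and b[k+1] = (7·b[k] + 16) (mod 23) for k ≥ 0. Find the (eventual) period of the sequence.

b[0] = 15,  b[1] = 6,  b[2] = 12,  b[3] = 8,  b[4] = 3,  b[5] = 14,  b[6] = 22,  b[7] = 9,  b[8] = 10,  b[9] = 17,  b[10] = 20,  b[11] = 18,  b[12] = 4,  b[13] = 21,  b[14] = 2,  b[15] = 7,  b[16] = 19,  b[17] = 11,  b[18] = 1,  b[19] = 0,  b[20] = 16,  b[21] = 13,  b[22] = 15.
The sequence repeats with period 22.

22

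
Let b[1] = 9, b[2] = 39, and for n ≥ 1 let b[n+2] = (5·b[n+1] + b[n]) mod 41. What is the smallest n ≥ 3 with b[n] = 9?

10

b[1] = 9, b[2] = 39, b[3] = 40, b[4] = 34, b[5] = 5, b[6] = 18, b[7] = 13, b[8] = 1, b[9] = 18, b[10] = 9, b[11] = 22, b[12] = 37, b[13] = 2, b[14] = 6, b[15] = 32, b[16] = 2, b[17] = 1, b[18] = 7, b[19] = 36, b[20] = 23, b[21] = 28, b[22] = 40, b[23] = 23, b[24] = 32, b[25] = 19, b[26] = 4, b[27] = 39, b[28] = 35, b[29] = 9, b[30] = 39.
Since (b[29], b[30]) = (b[1], b[2]) = (9, 39) (two consecutive terms determine the rest), the sequence is periodic with period 28.
The value 9 first appears (with n ≥ 3) at b[10].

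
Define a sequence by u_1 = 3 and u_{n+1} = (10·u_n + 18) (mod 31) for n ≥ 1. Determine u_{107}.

17

Computing terms: u_1 = 3; u_2 = 17; u_3 = 2; u_4 = 7; u_5 = 26; u_6 = 30; u_7 = 8; u_8 = 5; u_9 = 6; u_{10} = 16; u_{11} = 23; u_{12} = 0; u_{13} = 18; u_{14} = 12; u_{15} = 14; u_{16} = 3.
The sequence repeats with period 15.
(107 - 1) mod 15 = 1, so u_{107} = u_2 = 17.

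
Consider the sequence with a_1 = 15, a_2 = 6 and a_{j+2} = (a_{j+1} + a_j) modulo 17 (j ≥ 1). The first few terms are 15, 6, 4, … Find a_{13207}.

11

Listing terms: a_1 = 15, a_2 = 6, a_3 = 4, a_4 = 10, a_5 = 14, a_6 = 7, a_7 = 4, a_8 = 11, a_9 = 15, a_{10} = 9, a_{11} = 7, a_{12} = 16, a_{13} = 6, a_{14} = 5, a_{15} = 11, a_{16} = 16, a_{17} = 10, a_{18} = 9, a_{19} = 2, a_{20} = 11, a_{21} = 13, a_{22} = 7, a_{23} = 3, a_{24} = 10, a_{25} = 13, a_{26} = 6, a_{27} = 2, a_{28} = 8, a_{29} = 10, a_{30} = 1, a_{31} = 11, a_{32} = 12, a_{33} = 6, a_{34} = 1, a_{35} = 7, a_{36} = 8, a_{37} = 15, a_{38} = 6.
Since (a_{37}, a_{38}) = (a_1, a_2) = (15, 6) (two consecutive terms determine the rest), the sequence is periodic with period 36.
(13207 - 1) mod 36 = 30, so a_{13207} = a_{31} = 11.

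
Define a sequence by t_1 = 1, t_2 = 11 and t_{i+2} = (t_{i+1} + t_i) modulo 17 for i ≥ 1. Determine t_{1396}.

13

t_1 = 1, t_2 = 11, t_3 = 12, t_4 = 6, t_5 = 1, t_6 = 7, t_7 = 8, t_8 = 15, t_9 = 6, t_{10} = 4, t_{11} = 10, t_{12} = 14, t_{13} = 7, t_{14} = 4, t_{15} = 11, t_{16} = 15, t_{17} = 9, t_{18} = 7, t_{19} = 16, t_{20} = 6, t_{21} = 5, t_{22} = 11, t_{23} = 16, t_{24} = 10, t_{25} = 9, t_{26} = 2, t_{27} = 11, t_{28} = 13, t_{29} = 7, t_{30} = 3, t_{31} = 10, t_{32} = 13, t_{33} = 6, t_{34} = 2, t_{35} = 8, t_{36} = 10, t_{37} = 1, t_{38} = 11.
Since (t_{37}, t_{38}) = (t_1, t_2) = (1, 11) (two consecutive terms determine the rest), the sequence is periodic with period 36.
So t_{1396} = t_{1 + ((1396-1) mod 36)} = t_{28} = 13.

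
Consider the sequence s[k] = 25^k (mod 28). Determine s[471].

1

We have s[1] = 25, s[2] = 9, s[3] = 1, s[4] = 25.
The sequence repeats with period 3.
So s[471] = s[1 + ((471-1) mod 3)] = s[3] = 1.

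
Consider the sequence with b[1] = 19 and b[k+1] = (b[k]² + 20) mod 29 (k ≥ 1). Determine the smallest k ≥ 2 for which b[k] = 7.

3

b[1] = 19; b[2] = 4; b[3] = 7; b[4] = 11; b[5] = 25; b[6] = 7.
Since b[6] = b[3] = 7, the sequence is eventually periodic: after a pre-period of length 2 it cycles with period 3.
The value 7 first appears (with k ≥ 2) at b[3].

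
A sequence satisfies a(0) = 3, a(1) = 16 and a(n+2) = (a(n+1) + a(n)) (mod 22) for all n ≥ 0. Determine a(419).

a(0) = 3; a(1) = 16; a(2) = 19; a(3) = 13; a(4) = 10; a(5) = 1; a(6) = 11; a(7) = 12; a(8) = 1; a(9) = 13; a(10) = 14; a(11) = 5; a(12) = 19; a(13) = 2; a(14) = 21; a(15) = 1; a(16) = 0; a(17) = 1; a(18) = 1; a(19) = 2; a(20) = 3; a(21) = 5; a(22) = 8; a(23) = 13; a(24) = 21; a(25) = 12; a(26) = 11; a(27) = 1; a(28) = 12; a(29) = 13; a(30) = 3; a(31) = 16.
Since (a(30), a(31)) = (a(0), a(1)) = (3, 16) (two consecutive terms determine the rest), the sequence is periodic with period 30.
So a(419) = a(0 + ((419-0) mod 30)) = a(29) = 13.

13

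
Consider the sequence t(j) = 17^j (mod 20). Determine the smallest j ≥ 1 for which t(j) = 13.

t(0) = 1, t(1) = 17, t(2) = 9, t(3) = 13, t(4) = 1.
Since t(4) = t(0) = 1, the sequence is periodic with period 4.
The value 13 first appears (with j ≥ 1) at t(3).

3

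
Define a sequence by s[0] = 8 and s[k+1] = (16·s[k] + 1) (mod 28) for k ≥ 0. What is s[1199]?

21

Listing terms: s[0] = 8, s[1] = 17, s[2] = 21, s[3] = 1, s[4] = 17.
Since s[4] = s[1] = 17, the sequence is eventually periodic: after a pre-period of length 1 it cycles with period 3.
For k ≥ 1, s[k] depends only on (k - 1) mod 3. (1199 - 1) mod 3 = 1, so s[1199] = s[2] = 21.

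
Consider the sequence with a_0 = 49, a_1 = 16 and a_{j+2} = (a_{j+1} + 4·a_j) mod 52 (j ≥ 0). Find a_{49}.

16

Listing terms: a_0 = 49,  a_1 = 16,  a_2 = 4,  a_3 = 16,  a_4 = 32,  a_5 = 44,  a_6 = 16,  a_7 = 36,  a_8 = 48,  a_9 = 36,  a_{10} = 20,  a_{11} = 8,  a_{12} = 36,  a_{13} = 16,  a_{14} = 4.
Since (a_{13}, a_{14}) = (a_1, a_2) = (16, 4) (two consecutive terms determine the rest), the sequence is eventually periodic: after a pre-period of length 1 it cycles with period 12.
For j ≥ 1, a_j depends only on (j - 1) mod 12. (49 - 1) mod 12 = 0, so a_{49} = a_1 = 16.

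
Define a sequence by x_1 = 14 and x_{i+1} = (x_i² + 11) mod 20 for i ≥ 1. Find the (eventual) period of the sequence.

6

x_1 = 14,  x_2 = 7,  x_3 = 0,  x_4 = 11,  x_5 = 12,  x_6 = 15,  x_7 = 16,  x_8 = 7.
Since x_8 = x_2 = 7, the sequence is eventually periodic: after a pre-period of length 1 it cycles with period 6.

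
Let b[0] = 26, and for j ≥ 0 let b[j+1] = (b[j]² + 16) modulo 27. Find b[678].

Computing terms: b[0] = 26, b[1] = 17, b[2] = 8, b[3] = 26.
Since b[3] = b[0] = 26, the sequence is periodic with period 3.
(678 - 0) mod 3 = 0, so b[678] = b[0] = 26.

26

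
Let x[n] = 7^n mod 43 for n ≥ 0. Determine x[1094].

Listing terms: x[0] = 1,  x[1] = 7,  x[2] = 6,  x[3] = 42,  x[4] = 36,  x[5] = 37,  x[6] = 1.
Since x[6] = x[0] = 1, the sequence is periodic with period 6.
So x[1094] = x[0 + ((1094-0) mod 6)] = x[2] = 6.

6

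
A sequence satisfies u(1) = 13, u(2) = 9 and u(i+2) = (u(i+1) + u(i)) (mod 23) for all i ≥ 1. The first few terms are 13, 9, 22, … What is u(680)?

14

We have u(1) = 13; u(2) = 9; u(3) = 22; u(4) = 8; u(5) = 7; u(6) = 15; u(7) = 22; u(8) = 14; u(9) = 13; u(10) = 4; u(11) = 17; u(12) = 21; u(13) = 15; u(14) = 13; u(15) = 5; u(16) = 18; u(17) = 0; u(18) = 18; u(19) = 18; u(20) = 13; u(21) = 8; u(22) = 21; u(23) = 6; u(24) = 4; u(25) = 10; u(26) = 14; u(27) = 1; u(28) = 15; u(29) = 16; u(30) = 8; u(31) = 1; u(32) = 9; u(33) = 10; u(34) = 19; u(35) = 6; u(36) = 2; u(37) = 8; u(38) = 10; u(39) = 18; u(40) = 5; u(41) = 0; u(42) = 5; u(43) = 5; u(44) = 10; u(45) = 15; u(46) = 2; u(47) = 17; u(48) = 19; u(49) = 13; u(50) = 9.
The sequence repeats with period 48.
(680 - 1) mod 48 = 7, so u(680) = u(8) = 14.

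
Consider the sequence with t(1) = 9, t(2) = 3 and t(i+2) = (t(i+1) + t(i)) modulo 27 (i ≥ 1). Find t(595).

t(1) = 9; t(2) = 3; t(3) = 12; t(4) = 15; t(5) = 0; t(6) = 15; t(7) = 15; t(8) = 3; t(9) = 18; t(10) = 21; t(11) = 12; t(12) = 6; t(13) = 18; t(14) = 24; t(15) = 15; t(16) = 12; t(17) = 0; t(18) = 12; t(19) = 12; t(20) = 24; t(21) = 9; t(22) = 6; t(23) = 15; t(24) = 21; t(25) = 9; t(26) = 3.
The sequence repeats with period 24.
(595 - 1) mod 24 = 18, so t(595) = t(19) = 12.

12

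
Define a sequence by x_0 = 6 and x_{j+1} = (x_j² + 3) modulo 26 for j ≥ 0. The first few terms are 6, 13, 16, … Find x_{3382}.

16

We have x_0 = 6,  x_1 = 13,  x_2 = 16,  x_3 = 25,  x_4 = 4,  x_5 = 19,  x_6 = 0,  x_7 = 3,  x_8 = 12,  x_9 = 17,  x_{10} = 6.
Since x_{10} = x_0 = 6, the sequence is periodic with period 10.
So x_{3382} = x_{0 + ((3382-0) mod 10)} = x_2 = 16.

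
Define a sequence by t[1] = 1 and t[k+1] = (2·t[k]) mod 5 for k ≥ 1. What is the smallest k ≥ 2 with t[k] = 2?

Listing terms: t[1] = 1; t[2] = 2; t[3] = 4; t[4] = 3; t[5] = 1.
The sequence repeats with period 4.
The value 2 first appears (with k ≥ 2) at t[2].

2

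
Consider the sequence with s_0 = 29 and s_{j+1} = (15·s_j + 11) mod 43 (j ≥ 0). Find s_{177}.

12

Listing terms: s_0 = 29; s_1 = 16; s_2 = 36; s_3 = 35; s_4 = 20; s_5 = 10; s_6 = 32; s_7 = 18; s_8 = 23; s_9 = 12; s_{10} = 19; s_{11} = 38; s_{12} = 22; s_{13} = 40; s_{14} = 9; s_{15} = 17; s_{16} = 8; s_{17} = 2; s_{18} = 41; s_{19} = 24; s_{20} = 27; s_{21} = 29.
The sequence repeats with period 21.
(177 - 0) mod 21 = 9, so s_{177} = s_9 = 12.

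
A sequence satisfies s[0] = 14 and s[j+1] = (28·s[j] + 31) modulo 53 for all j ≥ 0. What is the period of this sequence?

Listing terms: s[0] = 14,  s[1] = 52,  s[2] = 3,  s[3] = 9,  s[4] = 18,  s[5] = 5,  s[6] = 12,  s[7] = 49,  s[8] = 25,  s[9] = 42,  s[10] = 41,  s[11] = 13,  s[12] = 24,  s[13] = 14.
Since s[13] = s[0] = 14, the sequence is periodic with period 13.

13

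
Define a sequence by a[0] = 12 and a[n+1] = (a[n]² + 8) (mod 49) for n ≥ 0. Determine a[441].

Listing terms: a[0] = 12; a[1] = 5; a[2] = 33; a[3] = 19; a[4] = 26; a[5] = 47; a[6] = 12.
Since a[6] = a[0] = 12, the sequence is periodic with period 6.
(441 - 0) mod 6 = 3, so a[441] = a[3] = 19.

19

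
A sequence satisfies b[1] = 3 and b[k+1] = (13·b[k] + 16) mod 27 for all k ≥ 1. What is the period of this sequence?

Listing terms: b[1] = 3,  b[2] = 1,  b[3] = 2,  b[4] = 15,  b[5] = 22,  b[6] = 5,  b[7] = 0,  b[8] = 16,  b[9] = 8,  b[10] = 12,  b[11] = 10,  b[12] = 11,  b[13] = 24,  b[14] = 4,  b[15] = 14,  b[16] = 9,  b[17] = 25,  b[18] = 17,  b[19] = 21,  b[20] = 19,  b[21] = 20,  b[22] = 6,  b[23] = 13,  b[24] = 23,  b[25] = 18,  b[26] = 7,  b[27] = 26,  b[28] = 3.
The sequence repeats with period 27.

27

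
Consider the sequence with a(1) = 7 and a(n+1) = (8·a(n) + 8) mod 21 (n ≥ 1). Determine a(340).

10

Listing terms: a(1) = 7, a(2) = 1, a(3) = 16, a(4) = 10, a(5) = 4, a(6) = 19, a(7) = 13, a(8) = 7.
Since a(8) = a(1) = 7, the sequence is periodic with period 7.
(340 - 1) mod 7 = 3, so a(340) = a(4) = 10.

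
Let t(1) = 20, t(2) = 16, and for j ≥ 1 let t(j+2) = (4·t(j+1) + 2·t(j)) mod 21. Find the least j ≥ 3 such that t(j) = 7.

4

t(1) = 20,  t(2) = 16,  t(3) = 20,  t(4) = 7,  t(5) = 5,  t(6) = 13,  t(7) = 20,  t(8) = 1,  t(9) = 2,  t(10) = 10,  t(11) = 2,  t(12) = 7,  t(13) = 11,  t(14) = 16,  t(15) = 2,  t(16) = 19,  t(17) = 17,  t(18) = 1,  t(19) = 17,  t(20) = 7,  t(21) = 20,  t(22) = 10,  t(23) = 17,  t(24) = 4,  t(25) = 8,  t(26) = 19,  t(27) = 8,  t(28) = 7,  t(29) = 2,  t(30) = 1,  t(31) = 8,  t(32) = 13,  t(33) = 5,  t(34) = 4,  t(35) = 5,  t(36) = 7,  t(37) = 17,  t(38) = 19,  t(39) = 5,  t(40) = 16,  t(41) = 11,  t(42) = 13,  t(43) = 11,  t(44) = 7,  t(45) = 8,  t(46) = 4,  t(47) = 11,  t(48) = 10,  t(49) = 20,  t(50) = 16.
Since (t(49), t(50)) = (t(1), t(2)) = (20, 16) (two consecutive terms determine the rest), the sequence is periodic with period 48.
The value 7 first appears (with j ≥ 3) at t(4).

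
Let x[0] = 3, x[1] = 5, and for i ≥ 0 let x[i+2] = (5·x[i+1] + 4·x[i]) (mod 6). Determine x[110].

x[0] = 3; x[1] = 5; x[2] = 1; x[3] = 1; x[4] = 3; x[5] = 1; x[6] = 5; x[7] = 5; x[8] = 3; x[9] = 5.
The sequence repeats with period 8.
So x[110] = x[0 + ((110-0) mod 8)] = x[6] = 5.

5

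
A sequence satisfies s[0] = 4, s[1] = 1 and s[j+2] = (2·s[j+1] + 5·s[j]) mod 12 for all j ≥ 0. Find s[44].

Listing terms: s[0] = 4; s[1] = 1; s[2] = 10; s[3] = 1; s[4] = 4; s[5] = 1.
The sequence repeats with period 4.
So s[44] = s[0 + ((44-0) mod 4)] = s[0] = 4.

4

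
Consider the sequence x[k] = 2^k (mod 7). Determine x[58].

We have x[0] = 1; x[1] = 2; x[2] = 4; x[3] = 1.
The sequence repeats with period 3.
So x[58] = x[0 + ((58-0) mod 3)] = x[1] = 2.

2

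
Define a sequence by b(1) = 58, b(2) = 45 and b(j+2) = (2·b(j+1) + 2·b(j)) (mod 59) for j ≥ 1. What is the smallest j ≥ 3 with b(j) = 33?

Listing terms: b(1) = 58, b(2) = 45, b(3) = 29, b(4) = 30, b(5) = 0, b(6) = 1, b(7) = 2, b(8) = 6, b(9) = 16, b(10) = 44, b(11) = 2, b(12) = 33, b(13) = 11, b(14) = 29, b(15) = 21, b(16) = 41, b(17) = 6, b(18) = 35, b(19) = 23, b(20) = 57, b(21) = 42, b(22) = 21, b(23) = 8, b(24) = 58, b(25) = 14, b(26) = 26, b(27) = 21, b(28) = 35, b(29) = 53, b(30) = 58, b(31) = 45.
The sequence repeats with period 29.
The value 33 first appears (with j ≥ 3) at b(12).

12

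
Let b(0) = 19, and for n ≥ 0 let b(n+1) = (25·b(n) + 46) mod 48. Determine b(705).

b(0) = 19; b(1) = 41; b(2) = 15; b(3) = 37; b(4) = 11; b(5) = 33; b(6) = 7; b(7) = 29; b(8) = 3; b(9) = 25; b(10) = 47; b(11) = 21; b(12) = 43; b(13) = 17; b(14) = 39; b(15) = 13; b(16) = 35; b(17) = 9; b(18) = 31; b(19) = 5; b(20) = 27; b(21) = 1; b(22) = 23; b(23) = 45; b(24) = 19.
The sequence repeats with period 24.
So b(705) = b(0 + ((705-0) mod 24)) = b(9) = 25.

25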